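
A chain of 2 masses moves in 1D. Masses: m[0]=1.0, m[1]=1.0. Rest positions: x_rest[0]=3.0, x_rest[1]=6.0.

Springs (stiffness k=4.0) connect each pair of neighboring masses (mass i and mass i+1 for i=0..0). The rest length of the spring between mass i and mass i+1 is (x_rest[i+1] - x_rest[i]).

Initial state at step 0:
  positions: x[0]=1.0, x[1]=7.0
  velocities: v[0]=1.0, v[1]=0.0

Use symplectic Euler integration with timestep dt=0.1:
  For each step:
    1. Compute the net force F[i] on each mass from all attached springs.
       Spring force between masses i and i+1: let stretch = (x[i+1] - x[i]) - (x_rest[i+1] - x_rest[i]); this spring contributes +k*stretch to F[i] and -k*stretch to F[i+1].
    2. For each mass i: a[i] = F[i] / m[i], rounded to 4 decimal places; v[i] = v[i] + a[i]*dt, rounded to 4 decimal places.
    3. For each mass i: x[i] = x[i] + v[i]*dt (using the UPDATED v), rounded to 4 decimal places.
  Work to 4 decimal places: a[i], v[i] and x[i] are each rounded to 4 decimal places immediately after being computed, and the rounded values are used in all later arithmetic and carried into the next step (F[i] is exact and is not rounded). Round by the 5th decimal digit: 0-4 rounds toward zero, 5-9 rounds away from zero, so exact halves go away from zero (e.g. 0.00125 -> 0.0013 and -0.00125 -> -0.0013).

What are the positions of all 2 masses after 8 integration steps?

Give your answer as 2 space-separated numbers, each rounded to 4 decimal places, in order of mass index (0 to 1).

Answer: 4.1664 4.6336

Derivation:
Step 0: x=[1.0000 7.0000] v=[1.0000 0.0000]
Step 1: x=[1.2200 6.8800] v=[2.2000 -1.2000]
Step 2: x=[1.5464 6.6536] v=[3.2640 -2.2640]
Step 3: x=[1.9571 6.3429] v=[4.1069 -3.1069]
Step 4: x=[2.4232 5.9768] v=[4.6612 -3.6612]
Step 5: x=[2.9115 5.5885] v=[4.8826 -3.8826]
Step 6: x=[3.3868 5.2132] v=[4.7534 -3.7534]
Step 7: x=[3.8152 4.8848] v=[4.2840 -3.2840]
Step 8: x=[4.1664 4.6336] v=[3.5118 -2.5118]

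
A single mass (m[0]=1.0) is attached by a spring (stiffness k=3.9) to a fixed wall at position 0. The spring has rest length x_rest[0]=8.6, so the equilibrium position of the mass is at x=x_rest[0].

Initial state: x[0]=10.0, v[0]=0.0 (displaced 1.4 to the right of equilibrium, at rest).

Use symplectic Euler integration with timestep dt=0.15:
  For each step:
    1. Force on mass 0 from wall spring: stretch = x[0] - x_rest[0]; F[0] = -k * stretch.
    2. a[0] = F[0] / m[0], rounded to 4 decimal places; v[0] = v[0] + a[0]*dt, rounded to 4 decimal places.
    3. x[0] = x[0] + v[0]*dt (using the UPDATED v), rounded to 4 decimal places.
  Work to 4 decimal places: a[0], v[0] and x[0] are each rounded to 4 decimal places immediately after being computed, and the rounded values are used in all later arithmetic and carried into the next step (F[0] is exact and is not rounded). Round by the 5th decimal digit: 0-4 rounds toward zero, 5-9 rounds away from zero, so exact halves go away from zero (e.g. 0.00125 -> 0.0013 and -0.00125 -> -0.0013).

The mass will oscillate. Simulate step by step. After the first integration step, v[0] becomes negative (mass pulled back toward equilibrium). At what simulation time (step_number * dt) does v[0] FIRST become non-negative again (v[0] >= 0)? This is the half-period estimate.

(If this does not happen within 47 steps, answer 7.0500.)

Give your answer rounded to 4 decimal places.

Answer: 1.6500

Derivation:
Step 0: x=[10.0000] v=[0.0000]
Step 1: x=[9.8772] v=[-0.8190]
Step 2: x=[9.6423] v=[-1.5662]
Step 3: x=[9.3159] v=[-2.1760]
Step 4: x=[8.9267] v=[-2.5948]
Step 5: x=[8.5088] v=[-2.7859]
Step 6: x=[8.0989] v=[-2.7325]
Step 7: x=[7.7330] v=[-2.4394]
Step 8: x=[7.4432] v=[-1.9322]
Step 9: x=[7.2549] v=[-1.2555]
Step 10: x=[7.1846] v=[-0.4686]
Step 11: x=[7.2385] v=[0.3594]
First v>=0 after going negative at step 11, time=1.6500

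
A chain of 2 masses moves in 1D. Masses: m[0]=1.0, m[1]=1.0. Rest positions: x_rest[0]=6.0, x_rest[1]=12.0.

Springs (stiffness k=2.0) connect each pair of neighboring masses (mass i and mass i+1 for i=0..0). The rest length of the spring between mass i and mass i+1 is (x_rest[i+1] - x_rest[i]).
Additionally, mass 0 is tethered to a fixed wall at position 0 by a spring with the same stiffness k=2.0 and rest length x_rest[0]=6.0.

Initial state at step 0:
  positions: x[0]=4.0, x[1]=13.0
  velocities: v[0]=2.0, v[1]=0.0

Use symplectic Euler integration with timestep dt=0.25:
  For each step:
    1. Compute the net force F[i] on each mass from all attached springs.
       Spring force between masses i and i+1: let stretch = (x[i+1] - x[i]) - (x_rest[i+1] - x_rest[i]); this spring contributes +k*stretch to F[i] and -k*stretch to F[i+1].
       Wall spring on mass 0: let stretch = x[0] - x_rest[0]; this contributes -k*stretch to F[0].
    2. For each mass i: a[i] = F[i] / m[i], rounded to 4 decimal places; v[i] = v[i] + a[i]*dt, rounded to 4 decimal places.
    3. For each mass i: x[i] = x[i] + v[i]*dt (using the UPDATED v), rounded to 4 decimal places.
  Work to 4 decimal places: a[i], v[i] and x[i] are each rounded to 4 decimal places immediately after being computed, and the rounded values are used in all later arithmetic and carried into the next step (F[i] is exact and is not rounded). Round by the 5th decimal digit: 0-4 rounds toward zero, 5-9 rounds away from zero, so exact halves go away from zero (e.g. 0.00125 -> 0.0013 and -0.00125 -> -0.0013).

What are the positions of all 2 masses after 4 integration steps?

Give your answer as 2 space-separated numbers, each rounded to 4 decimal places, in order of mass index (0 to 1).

Step 0: x=[4.0000 13.0000] v=[2.0000 0.0000]
Step 1: x=[5.1250 12.6250] v=[4.5000 -1.5000]
Step 2: x=[6.5469 12.0625] v=[5.6875 -2.2500]
Step 3: x=[7.8399 11.5606] v=[5.1719 -2.0078]
Step 4: x=[8.6180 11.3436] v=[3.1123 -0.8682]

Answer: 8.6180 11.3436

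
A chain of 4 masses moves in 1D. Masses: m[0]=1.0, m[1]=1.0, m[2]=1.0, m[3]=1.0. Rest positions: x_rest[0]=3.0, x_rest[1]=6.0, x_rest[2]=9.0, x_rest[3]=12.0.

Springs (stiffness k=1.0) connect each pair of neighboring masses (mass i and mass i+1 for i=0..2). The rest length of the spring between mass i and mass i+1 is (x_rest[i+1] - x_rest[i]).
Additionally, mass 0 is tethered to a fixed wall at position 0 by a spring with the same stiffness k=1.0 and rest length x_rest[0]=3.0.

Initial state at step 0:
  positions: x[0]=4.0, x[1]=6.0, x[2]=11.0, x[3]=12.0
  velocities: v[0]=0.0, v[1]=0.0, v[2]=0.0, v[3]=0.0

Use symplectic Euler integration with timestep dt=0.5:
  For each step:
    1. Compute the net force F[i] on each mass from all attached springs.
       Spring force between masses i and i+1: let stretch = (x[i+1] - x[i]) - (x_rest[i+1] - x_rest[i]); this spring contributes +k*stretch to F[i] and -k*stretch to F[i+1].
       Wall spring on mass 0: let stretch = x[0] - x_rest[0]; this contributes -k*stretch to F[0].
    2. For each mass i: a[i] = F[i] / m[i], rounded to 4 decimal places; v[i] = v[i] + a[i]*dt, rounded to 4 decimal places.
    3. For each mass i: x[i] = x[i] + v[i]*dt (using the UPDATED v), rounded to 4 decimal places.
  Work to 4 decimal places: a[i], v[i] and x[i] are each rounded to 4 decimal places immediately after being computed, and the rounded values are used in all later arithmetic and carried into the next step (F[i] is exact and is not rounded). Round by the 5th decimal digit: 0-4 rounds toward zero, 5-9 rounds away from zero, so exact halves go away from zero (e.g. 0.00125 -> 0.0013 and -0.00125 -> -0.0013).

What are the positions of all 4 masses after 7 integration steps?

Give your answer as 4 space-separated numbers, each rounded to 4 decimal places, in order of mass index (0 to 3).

Answer: 2.8612 5.4142 10.0116 12.0984

Derivation:
Step 0: x=[4.0000 6.0000 11.0000 12.0000] v=[0.0000 0.0000 0.0000 0.0000]
Step 1: x=[3.5000 6.7500 10.0000 12.5000] v=[-1.0000 1.5000 -2.0000 1.0000]
Step 2: x=[2.9375 7.5000 8.8125 13.1250] v=[-1.1250 1.5000 -2.3750 1.2500]
Step 3: x=[2.7813 7.4375 8.3750 13.4219] v=[-0.3125 -0.1250 -0.8750 0.5938]
Step 4: x=[3.0938 6.4453 8.9649 13.2071] v=[0.6250 -1.9844 1.1797 -0.4297]
Step 5: x=[3.4708 5.2451 9.9854 12.6817] v=[0.7539 -2.4004 2.0410 -1.0508]
Step 6: x=[3.4236 4.7864 10.4949 12.2322] v=[-0.0944 -0.9174 1.0190 -0.8990]
Step 7: x=[2.8612 5.4142 10.0116 12.0984] v=[-1.1248 1.2555 -0.9666 -0.2677]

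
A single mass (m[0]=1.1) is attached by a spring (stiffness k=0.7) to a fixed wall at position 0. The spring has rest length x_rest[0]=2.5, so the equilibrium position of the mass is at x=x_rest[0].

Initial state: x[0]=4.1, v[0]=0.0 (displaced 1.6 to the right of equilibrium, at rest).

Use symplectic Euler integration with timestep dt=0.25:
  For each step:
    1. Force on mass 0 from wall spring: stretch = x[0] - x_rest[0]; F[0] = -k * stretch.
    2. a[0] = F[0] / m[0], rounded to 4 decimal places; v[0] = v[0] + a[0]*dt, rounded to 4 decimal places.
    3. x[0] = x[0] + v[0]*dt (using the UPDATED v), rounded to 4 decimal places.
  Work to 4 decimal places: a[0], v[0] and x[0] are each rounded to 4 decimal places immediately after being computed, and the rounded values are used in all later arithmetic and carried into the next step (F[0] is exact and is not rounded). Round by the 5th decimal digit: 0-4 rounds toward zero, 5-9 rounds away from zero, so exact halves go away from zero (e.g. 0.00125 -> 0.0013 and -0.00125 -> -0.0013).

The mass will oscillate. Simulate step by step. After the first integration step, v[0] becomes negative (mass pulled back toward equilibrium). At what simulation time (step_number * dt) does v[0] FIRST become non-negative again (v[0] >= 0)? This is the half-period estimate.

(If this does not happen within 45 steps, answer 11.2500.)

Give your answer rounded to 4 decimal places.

Step 0: x=[4.1000] v=[0.0000]
Step 1: x=[4.0364] v=[-0.2546]
Step 2: x=[3.9117] v=[-0.4990]
Step 3: x=[3.7308] v=[-0.7236]
Step 4: x=[3.5010] v=[-0.9194]
Step 5: x=[3.2313] v=[-1.0787]
Step 6: x=[2.9325] v=[-1.1951]
Step 7: x=[2.6165] v=[-1.2639]
Step 8: x=[2.2959] v=[-1.2824]
Step 9: x=[1.9834] v=[-1.2499]
Step 10: x=[1.6915] v=[-1.1677]
Step 11: x=[1.4317] v=[-1.0391]
Step 12: x=[1.2144] v=[-0.8692]
Step 13: x=[1.0482] v=[-0.6647]
Step 14: x=[0.9398] v=[-0.4337]
Step 15: x=[0.8934] v=[-0.1855]
Step 16: x=[0.9109] v=[0.0701]
First v>=0 after going negative at step 16, time=4.0000

Answer: 4.0000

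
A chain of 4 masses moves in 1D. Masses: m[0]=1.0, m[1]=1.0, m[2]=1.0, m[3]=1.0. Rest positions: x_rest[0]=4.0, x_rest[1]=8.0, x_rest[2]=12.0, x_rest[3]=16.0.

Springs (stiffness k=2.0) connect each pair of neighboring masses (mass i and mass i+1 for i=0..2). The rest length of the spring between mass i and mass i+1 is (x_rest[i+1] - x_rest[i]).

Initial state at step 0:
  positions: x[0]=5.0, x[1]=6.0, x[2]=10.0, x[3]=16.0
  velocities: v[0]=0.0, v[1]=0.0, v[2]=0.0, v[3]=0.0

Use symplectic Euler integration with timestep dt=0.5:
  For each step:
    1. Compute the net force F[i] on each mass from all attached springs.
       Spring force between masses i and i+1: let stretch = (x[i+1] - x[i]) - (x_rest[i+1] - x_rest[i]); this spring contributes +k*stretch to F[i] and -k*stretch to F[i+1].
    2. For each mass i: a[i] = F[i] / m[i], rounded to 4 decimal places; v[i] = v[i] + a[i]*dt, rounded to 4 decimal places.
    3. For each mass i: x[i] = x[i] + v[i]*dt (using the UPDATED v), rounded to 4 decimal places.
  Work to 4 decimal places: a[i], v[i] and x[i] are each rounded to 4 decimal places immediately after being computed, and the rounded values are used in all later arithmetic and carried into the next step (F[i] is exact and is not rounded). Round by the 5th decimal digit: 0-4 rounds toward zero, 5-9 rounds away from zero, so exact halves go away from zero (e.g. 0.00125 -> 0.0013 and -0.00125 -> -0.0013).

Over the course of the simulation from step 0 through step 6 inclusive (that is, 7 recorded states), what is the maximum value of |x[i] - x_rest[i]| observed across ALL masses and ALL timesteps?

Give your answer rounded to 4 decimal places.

Answer: 2.1875

Derivation:
Step 0: x=[5.0000 6.0000 10.0000 16.0000] v=[0.0000 0.0000 0.0000 0.0000]
Step 1: x=[3.5000 7.5000 11.0000 15.0000] v=[-3.0000 3.0000 2.0000 -2.0000]
Step 2: x=[2.0000 8.7500 12.2500 14.0000] v=[-3.0000 2.5000 2.5000 -2.0000]
Step 3: x=[1.8750 8.3750 12.6250 14.1250] v=[-0.2500 -0.7500 0.7500 0.2500]
Step 4: x=[3.0000 6.8750 11.6250 15.5000] v=[2.2500 -3.0000 -2.0000 2.7500]
Step 5: x=[4.0625 5.8125 10.1875 16.9375] v=[2.1250 -2.1250 -2.8750 2.8750]
Step 6: x=[4.0000 6.0625 9.9375 17.0000] v=[-0.1250 0.5000 -0.5000 0.1250]
Max displacement = 2.1875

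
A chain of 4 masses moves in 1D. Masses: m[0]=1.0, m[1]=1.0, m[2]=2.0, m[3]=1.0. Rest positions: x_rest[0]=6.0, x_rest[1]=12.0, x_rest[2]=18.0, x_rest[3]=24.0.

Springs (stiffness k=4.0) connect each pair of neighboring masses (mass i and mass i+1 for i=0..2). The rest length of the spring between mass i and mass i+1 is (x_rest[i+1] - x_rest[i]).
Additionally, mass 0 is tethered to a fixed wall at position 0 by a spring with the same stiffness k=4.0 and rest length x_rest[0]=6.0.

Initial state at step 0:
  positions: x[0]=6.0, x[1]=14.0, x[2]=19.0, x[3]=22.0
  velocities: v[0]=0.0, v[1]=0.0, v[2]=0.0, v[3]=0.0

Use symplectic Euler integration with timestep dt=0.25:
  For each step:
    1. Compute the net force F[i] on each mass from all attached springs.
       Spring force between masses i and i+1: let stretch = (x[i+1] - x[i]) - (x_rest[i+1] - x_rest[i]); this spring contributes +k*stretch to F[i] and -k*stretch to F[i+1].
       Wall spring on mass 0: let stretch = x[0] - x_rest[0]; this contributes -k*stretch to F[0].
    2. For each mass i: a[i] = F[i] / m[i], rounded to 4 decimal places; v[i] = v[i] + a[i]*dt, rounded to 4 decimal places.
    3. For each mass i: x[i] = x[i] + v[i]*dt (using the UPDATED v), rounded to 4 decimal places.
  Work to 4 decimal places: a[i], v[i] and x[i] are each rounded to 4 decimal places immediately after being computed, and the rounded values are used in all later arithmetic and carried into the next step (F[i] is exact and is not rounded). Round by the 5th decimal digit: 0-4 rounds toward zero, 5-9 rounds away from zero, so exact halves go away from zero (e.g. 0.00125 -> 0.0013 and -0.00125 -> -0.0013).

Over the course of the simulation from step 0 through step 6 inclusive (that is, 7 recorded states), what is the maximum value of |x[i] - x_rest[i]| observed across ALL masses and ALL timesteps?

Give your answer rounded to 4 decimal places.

Answer: 2.5259

Derivation:
Step 0: x=[6.0000 14.0000 19.0000 22.0000] v=[0.0000 0.0000 0.0000 0.0000]
Step 1: x=[6.5000 13.2500 18.7500 22.7500] v=[2.0000 -3.0000 -1.0000 3.0000]
Step 2: x=[7.0625 12.1875 18.3125 24.0000] v=[2.2500 -4.2500 -1.7500 5.0000]
Step 3: x=[7.1406 11.3750 17.8203 25.3281] v=[0.3125 -3.2500 -1.9688 5.3125]
Step 4: x=[6.4922 11.1152 17.4609 26.2793] v=[-2.5937 -1.0391 -1.4376 3.8047]
Step 5: x=[5.3765 11.2861 17.4106 26.5259] v=[-4.4629 0.6836 -0.2013 0.9863]
Step 6: x=[4.3941 11.5107 17.7341 25.9937] v=[-3.9298 0.8985 1.2941 -2.1290]
Max displacement = 2.5259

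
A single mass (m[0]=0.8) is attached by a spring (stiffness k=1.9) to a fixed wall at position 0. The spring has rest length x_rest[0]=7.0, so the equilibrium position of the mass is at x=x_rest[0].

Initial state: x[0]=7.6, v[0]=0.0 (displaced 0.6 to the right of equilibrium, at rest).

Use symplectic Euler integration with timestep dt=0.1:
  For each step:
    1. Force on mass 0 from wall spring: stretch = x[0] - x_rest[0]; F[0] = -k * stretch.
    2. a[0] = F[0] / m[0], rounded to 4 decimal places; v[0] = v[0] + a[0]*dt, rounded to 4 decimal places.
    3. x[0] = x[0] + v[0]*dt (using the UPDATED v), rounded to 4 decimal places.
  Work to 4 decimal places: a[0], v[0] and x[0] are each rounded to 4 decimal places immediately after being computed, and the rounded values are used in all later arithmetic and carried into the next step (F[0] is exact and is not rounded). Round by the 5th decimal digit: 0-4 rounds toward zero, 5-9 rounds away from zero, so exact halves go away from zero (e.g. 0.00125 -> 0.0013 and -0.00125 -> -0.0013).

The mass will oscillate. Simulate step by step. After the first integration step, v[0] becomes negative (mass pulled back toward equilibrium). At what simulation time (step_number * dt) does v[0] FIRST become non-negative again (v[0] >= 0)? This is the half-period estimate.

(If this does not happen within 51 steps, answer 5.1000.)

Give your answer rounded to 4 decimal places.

Step 0: x=[7.6000] v=[0.0000]
Step 1: x=[7.5858] v=[-0.1425]
Step 2: x=[7.5576] v=[-0.2816]
Step 3: x=[7.5162] v=[-0.4140]
Step 4: x=[7.4625] v=[-0.5366]
Step 5: x=[7.3979] v=[-0.6464]
Step 6: x=[7.3238] v=[-0.7409]
Step 7: x=[7.2420] v=[-0.8178]
Step 8: x=[7.1545] v=[-0.8753]
Step 9: x=[7.0633] v=[-0.9120]
Step 10: x=[6.9706] v=[-0.9270]
Step 11: x=[6.8786] v=[-0.9200]
Step 12: x=[6.7895] v=[-0.8912]
Step 13: x=[6.7054] v=[-0.8412]
Step 14: x=[6.6283] v=[-0.7712]
Step 15: x=[6.5600] v=[-0.6829]
Step 16: x=[6.5022] v=[-0.5784]
Step 17: x=[6.4562] v=[-0.4602]
Step 18: x=[6.4231] v=[-0.3311]
Step 19: x=[6.4037] v=[-0.1941]
Step 20: x=[6.3985] v=[-0.0525]
Step 21: x=[6.4075] v=[0.0904]
First v>=0 after going negative at step 21, time=2.1000

Answer: 2.1000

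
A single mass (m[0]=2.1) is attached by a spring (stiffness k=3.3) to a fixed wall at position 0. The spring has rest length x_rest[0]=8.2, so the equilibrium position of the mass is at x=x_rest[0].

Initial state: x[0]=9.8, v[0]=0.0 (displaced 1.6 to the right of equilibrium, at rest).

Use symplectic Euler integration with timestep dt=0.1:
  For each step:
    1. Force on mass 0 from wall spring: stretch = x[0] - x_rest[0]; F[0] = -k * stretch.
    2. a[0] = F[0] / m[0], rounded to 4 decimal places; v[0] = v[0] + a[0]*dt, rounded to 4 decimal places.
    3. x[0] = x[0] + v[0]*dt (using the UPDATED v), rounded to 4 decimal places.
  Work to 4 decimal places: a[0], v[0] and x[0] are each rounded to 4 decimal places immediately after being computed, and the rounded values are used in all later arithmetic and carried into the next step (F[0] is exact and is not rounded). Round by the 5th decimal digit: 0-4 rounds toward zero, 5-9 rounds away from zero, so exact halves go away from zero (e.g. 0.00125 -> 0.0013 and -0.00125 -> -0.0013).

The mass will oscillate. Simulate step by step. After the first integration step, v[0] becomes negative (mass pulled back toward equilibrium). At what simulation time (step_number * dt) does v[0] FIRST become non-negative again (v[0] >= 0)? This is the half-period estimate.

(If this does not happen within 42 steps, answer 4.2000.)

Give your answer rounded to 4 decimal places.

Step 0: x=[9.8000] v=[0.0000]
Step 1: x=[9.7749] v=[-0.2514]
Step 2: x=[9.7250] v=[-0.4989]
Step 3: x=[9.6512] v=[-0.7385]
Step 4: x=[9.5545] v=[-0.9666]
Step 5: x=[9.4366] v=[-1.1795]
Step 6: x=[9.2992] v=[-1.3738]
Step 7: x=[9.1446] v=[-1.5465]
Step 8: x=[8.9751] v=[-1.6949]
Step 9: x=[8.7934] v=[-1.8167]
Step 10: x=[8.6024] v=[-1.9100]
Step 11: x=[8.4051] v=[-1.9732]
Step 12: x=[8.2046] v=[-2.0054]
Step 13: x=[8.0040] v=[-2.0061]
Step 14: x=[7.8065] v=[-1.9753]
Step 15: x=[7.6152] v=[-1.9135]
Step 16: x=[7.4330] v=[-1.8216]
Step 17: x=[7.2629] v=[-1.7011]
Step 18: x=[7.1075] v=[-1.5538]
Step 19: x=[6.9693] v=[-1.3821]
Step 20: x=[6.8504] v=[-1.1887]
Step 21: x=[6.7527] v=[-0.9766]
Step 22: x=[6.6778] v=[-0.7492]
Step 23: x=[6.6268] v=[-0.5100]
Step 24: x=[6.6005] v=[-0.2628]
Step 25: x=[6.5994] v=[-0.0115]
Step 26: x=[6.6234] v=[0.2400]
First v>=0 after going negative at step 26, time=2.6000

Answer: 2.6000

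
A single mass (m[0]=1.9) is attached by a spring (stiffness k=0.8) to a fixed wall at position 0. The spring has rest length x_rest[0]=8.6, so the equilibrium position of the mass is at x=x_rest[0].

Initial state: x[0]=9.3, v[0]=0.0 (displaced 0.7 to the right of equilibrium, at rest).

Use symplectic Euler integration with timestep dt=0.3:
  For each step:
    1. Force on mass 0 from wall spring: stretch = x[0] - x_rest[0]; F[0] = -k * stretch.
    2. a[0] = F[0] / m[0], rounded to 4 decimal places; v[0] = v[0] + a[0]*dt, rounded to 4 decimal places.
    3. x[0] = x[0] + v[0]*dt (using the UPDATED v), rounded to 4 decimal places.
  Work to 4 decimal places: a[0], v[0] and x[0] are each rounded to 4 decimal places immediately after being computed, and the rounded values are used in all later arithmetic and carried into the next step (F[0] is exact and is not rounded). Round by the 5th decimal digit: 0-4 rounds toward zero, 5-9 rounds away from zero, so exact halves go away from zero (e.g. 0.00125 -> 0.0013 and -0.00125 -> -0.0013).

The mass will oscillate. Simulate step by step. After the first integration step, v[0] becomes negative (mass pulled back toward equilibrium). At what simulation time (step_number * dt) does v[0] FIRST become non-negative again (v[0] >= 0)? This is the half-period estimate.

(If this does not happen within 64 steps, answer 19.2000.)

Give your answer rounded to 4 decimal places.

Step 0: x=[9.3000] v=[0.0000]
Step 1: x=[9.2735] v=[-0.0884]
Step 2: x=[9.2215] v=[-0.1735]
Step 3: x=[9.1459] v=[-0.2520]
Step 4: x=[9.0496] v=[-0.3210]
Step 5: x=[8.9363] v=[-0.3778]
Step 6: x=[8.8102] v=[-0.4203]
Step 7: x=[8.6761] v=[-0.4469]
Step 8: x=[8.5392] v=[-0.4565]
Step 9: x=[8.4046] v=[-0.4488]
Step 10: x=[8.2774] v=[-0.4241]
Step 11: x=[8.1624] v=[-0.3834]
Step 12: x=[8.0640] v=[-0.3281]
Step 13: x=[7.9859] v=[-0.2604]
Step 14: x=[7.9311] v=[-0.1828]
Step 15: x=[7.9016] v=[-0.0983]
Step 16: x=[7.8986] v=[-0.0101]
Step 17: x=[7.9222] v=[0.0785]
First v>=0 after going negative at step 17, time=5.1000

Answer: 5.1000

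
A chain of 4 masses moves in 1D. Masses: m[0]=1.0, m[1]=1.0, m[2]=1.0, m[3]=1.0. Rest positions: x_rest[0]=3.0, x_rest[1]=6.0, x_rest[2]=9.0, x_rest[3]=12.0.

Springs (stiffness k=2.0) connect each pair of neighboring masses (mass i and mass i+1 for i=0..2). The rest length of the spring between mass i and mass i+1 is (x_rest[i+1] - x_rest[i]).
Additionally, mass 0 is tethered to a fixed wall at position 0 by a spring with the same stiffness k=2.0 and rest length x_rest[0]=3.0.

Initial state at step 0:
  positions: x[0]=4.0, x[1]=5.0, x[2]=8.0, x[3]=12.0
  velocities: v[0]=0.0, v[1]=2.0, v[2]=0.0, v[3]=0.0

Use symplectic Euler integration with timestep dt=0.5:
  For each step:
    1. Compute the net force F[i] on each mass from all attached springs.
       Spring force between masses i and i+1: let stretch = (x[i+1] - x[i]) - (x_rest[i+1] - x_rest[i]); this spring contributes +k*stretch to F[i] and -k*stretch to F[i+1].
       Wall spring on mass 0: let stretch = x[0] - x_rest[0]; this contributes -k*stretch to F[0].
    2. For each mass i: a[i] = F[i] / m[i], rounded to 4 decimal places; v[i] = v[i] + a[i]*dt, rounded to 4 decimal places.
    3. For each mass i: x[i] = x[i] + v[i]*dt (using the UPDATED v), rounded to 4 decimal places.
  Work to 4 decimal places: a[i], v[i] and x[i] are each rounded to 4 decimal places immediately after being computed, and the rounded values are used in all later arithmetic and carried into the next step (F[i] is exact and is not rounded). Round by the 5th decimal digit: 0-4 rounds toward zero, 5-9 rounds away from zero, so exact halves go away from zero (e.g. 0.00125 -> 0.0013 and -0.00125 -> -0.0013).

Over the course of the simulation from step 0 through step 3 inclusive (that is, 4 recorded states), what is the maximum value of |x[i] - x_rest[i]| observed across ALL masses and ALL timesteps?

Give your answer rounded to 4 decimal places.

Answer: 1.5000

Derivation:
Step 0: x=[4.0000 5.0000 8.0000 12.0000] v=[0.0000 2.0000 0.0000 0.0000]
Step 1: x=[2.5000 7.0000 8.5000 11.5000] v=[-3.0000 4.0000 1.0000 -1.0000]
Step 2: x=[2.0000 7.5000 9.7500 11.0000] v=[-1.0000 1.0000 2.5000 -1.0000]
Step 3: x=[3.2500 6.3750 10.5000 11.3750] v=[2.5000 -2.2500 1.5000 0.7500]
Max displacement = 1.5000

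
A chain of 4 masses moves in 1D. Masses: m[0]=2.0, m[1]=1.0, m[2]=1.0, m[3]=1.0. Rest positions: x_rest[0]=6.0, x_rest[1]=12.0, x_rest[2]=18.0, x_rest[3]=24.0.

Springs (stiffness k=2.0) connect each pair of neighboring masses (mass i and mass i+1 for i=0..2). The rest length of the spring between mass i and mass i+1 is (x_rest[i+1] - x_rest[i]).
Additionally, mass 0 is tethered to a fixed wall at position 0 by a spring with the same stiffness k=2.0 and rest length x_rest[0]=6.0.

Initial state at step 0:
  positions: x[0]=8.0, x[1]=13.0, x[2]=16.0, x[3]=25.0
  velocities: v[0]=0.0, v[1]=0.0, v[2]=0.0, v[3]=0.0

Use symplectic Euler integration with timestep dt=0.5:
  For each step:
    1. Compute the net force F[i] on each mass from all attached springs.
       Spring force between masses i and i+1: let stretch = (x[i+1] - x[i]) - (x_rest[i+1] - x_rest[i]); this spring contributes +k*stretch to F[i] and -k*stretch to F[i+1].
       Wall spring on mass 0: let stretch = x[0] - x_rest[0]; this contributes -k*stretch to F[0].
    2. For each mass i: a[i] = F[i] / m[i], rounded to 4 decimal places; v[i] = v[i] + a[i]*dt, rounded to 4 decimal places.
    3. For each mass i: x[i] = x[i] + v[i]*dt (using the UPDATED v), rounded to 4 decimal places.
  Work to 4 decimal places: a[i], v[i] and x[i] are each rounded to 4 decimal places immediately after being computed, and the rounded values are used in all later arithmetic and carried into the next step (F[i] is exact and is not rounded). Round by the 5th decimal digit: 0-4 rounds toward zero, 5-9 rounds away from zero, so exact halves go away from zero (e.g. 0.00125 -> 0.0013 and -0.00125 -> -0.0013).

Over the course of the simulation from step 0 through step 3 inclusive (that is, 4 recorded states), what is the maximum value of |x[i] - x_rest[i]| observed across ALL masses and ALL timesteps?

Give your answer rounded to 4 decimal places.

Answer: 2.7500

Derivation:
Step 0: x=[8.0000 13.0000 16.0000 25.0000] v=[0.0000 0.0000 0.0000 0.0000]
Step 1: x=[7.2500 12.0000 19.0000 23.5000] v=[-1.5000 -2.0000 6.0000 -3.0000]
Step 2: x=[5.8750 12.1250 20.7500 22.7500] v=[-2.7500 0.2500 3.5000 -1.5000]
Step 3: x=[4.5938 13.4375 19.1875 24.0000] v=[-2.5625 2.6250 -3.1250 2.5000]
Max displacement = 2.7500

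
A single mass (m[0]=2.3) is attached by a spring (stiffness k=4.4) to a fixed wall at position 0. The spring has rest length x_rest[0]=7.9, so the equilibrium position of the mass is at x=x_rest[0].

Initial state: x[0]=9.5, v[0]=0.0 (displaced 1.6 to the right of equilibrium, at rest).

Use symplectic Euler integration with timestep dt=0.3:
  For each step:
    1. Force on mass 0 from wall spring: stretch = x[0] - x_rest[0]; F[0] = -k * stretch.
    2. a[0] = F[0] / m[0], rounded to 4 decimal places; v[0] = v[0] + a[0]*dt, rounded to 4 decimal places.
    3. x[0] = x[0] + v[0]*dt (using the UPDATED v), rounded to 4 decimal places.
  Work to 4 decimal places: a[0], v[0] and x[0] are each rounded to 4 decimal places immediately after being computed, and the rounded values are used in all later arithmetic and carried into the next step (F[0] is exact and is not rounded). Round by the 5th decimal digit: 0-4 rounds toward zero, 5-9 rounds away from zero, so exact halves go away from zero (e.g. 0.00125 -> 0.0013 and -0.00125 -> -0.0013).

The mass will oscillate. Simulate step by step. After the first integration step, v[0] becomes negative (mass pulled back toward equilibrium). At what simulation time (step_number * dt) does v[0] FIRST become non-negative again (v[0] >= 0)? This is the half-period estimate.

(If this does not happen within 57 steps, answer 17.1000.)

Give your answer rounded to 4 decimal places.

Answer: 2.4000

Derivation:
Step 0: x=[9.5000] v=[0.0000]
Step 1: x=[9.2245] v=[-0.9183]
Step 2: x=[8.7210] v=[-1.6784]
Step 3: x=[8.0761] v=[-2.1496]
Step 4: x=[7.4009] v=[-2.2507]
Step 5: x=[6.8116] v=[-1.9643]
Step 6: x=[6.4097] v=[-1.3396]
Step 7: x=[6.2644] v=[-0.4843]
Step 8: x=[6.4007] v=[0.4544]
First v>=0 after going negative at step 8, time=2.4000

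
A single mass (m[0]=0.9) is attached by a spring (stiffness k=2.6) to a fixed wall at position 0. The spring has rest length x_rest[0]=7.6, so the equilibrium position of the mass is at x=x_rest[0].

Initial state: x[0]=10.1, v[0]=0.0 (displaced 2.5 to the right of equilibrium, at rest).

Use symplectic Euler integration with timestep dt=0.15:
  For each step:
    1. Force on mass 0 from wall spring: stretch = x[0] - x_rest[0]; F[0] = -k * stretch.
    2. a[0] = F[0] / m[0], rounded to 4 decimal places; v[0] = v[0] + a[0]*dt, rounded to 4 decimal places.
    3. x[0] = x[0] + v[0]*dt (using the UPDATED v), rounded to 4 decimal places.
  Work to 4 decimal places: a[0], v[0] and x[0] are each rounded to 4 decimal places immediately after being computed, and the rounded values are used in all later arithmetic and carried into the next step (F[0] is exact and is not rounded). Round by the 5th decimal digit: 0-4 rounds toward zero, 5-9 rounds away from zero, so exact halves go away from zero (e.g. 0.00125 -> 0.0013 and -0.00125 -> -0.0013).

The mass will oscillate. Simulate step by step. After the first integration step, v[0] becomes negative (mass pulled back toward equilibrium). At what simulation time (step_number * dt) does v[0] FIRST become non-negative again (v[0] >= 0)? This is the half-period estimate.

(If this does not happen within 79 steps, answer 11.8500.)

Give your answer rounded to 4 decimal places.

Step 0: x=[10.1000] v=[0.0000]
Step 1: x=[9.9375] v=[-1.0833]
Step 2: x=[9.6231] v=[-2.0962]
Step 3: x=[9.1772] v=[-2.9729]
Step 4: x=[8.6287] v=[-3.6564]
Step 5: x=[8.0134] v=[-4.1022]
Step 6: x=[7.3712] v=[-4.2813]
Step 7: x=[6.7439] v=[-4.1822]
Step 8: x=[6.1722] v=[-3.8112]
Step 9: x=[5.6933] v=[-3.1925]
Step 10: x=[5.3384] v=[-2.3663]
Step 11: x=[5.1305] v=[-1.3863]
Step 12: x=[5.0831] v=[-0.3162]
Step 13: x=[5.1993] v=[0.7745]
First v>=0 after going negative at step 13, time=1.9500

Answer: 1.9500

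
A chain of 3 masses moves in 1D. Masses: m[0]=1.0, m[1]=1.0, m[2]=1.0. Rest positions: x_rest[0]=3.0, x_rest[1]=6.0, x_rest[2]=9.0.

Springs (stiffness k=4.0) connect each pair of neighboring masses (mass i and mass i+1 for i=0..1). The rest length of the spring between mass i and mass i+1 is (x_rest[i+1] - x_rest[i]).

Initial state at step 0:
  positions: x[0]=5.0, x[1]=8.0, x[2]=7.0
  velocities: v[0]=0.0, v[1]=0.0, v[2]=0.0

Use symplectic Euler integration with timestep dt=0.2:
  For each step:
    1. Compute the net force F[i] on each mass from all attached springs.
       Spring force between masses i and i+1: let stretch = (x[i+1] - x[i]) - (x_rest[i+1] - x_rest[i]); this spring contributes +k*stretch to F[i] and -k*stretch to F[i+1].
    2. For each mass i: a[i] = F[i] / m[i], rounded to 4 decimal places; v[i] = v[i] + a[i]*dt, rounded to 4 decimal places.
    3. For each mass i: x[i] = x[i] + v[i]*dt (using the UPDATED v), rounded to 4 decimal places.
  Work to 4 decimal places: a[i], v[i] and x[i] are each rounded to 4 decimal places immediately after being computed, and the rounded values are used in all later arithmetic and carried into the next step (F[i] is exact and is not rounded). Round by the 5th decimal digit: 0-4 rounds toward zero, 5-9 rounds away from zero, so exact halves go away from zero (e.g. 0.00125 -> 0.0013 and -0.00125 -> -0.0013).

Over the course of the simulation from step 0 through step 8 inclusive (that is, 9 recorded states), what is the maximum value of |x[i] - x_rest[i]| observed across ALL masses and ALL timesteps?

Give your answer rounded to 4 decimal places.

Step 0: x=[5.0000 8.0000 7.0000] v=[0.0000 0.0000 0.0000]
Step 1: x=[5.0000 7.3600 7.6400] v=[0.0000 -3.2000 3.2000]
Step 2: x=[4.8976 6.3872 8.7152] v=[-0.5120 -4.8640 5.3760]
Step 3: x=[4.5535 5.5485 9.8979] v=[-1.7203 -4.1933 5.9136]
Step 4: x=[3.8886 5.2465 10.8647] v=[-3.3243 -1.5098 4.8341]
Step 5: x=[2.9610 5.6262 11.4126] v=[-4.6380 1.8984 2.7395]
Step 6: x=[1.9798 6.5053 11.5147] v=[-4.9058 4.3954 0.5104]
Step 7: x=[1.2427 7.4618 11.2953] v=[-3.6854 4.7825 -1.0971]
Step 8: x=[1.0207 8.0366 10.9425] v=[-1.1101 2.8740 -1.7639]
Max displacement = 2.5147

Answer: 2.5147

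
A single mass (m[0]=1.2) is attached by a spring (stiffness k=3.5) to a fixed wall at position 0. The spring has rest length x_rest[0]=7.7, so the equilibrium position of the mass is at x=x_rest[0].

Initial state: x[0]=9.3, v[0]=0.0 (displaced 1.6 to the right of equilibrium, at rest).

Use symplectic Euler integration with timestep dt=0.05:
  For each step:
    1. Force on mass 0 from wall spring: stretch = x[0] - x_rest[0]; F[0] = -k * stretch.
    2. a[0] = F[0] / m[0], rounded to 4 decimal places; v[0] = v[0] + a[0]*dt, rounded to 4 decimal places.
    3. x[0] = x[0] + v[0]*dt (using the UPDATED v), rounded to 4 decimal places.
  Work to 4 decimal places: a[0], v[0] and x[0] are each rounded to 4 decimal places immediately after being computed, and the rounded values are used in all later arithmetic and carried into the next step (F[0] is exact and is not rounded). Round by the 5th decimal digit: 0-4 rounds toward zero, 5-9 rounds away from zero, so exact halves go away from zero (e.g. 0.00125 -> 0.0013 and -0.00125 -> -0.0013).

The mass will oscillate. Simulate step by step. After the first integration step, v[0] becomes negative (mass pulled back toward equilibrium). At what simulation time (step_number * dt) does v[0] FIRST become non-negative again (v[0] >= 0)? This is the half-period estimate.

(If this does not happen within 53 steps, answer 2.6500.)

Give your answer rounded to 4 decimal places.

Answer: 1.8500

Derivation:
Step 0: x=[9.3000] v=[0.0000]
Step 1: x=[9.2883] v=[-0.2333]
Step 2: x=[9.2651] v=[-0.4649]
Step 3: x=[9.2304] v=[-0.6931]
Step 4: x=[9.1846] v=[-0.9163]
Step 5: x=[9.1280] v=[-1.1328]
Step 6: x=[9.0609] v=[-1.3411]
Step 7: x=[8.9839] v=[-1.5396]
Step 8: x=[8.8976] v=[-1.7268]
Step 9: x=[8.8025] v=[-1.9015]
Step 10: x=[8.6994] v=[-2.0623]
Step 11: x=[8.5890] v=[-2.2080]
Step 12: x=[8.4721] v=[-2.3376]
Step 13: x=[8.3496] v=[-2.4502]
Step 14: x=[8.2224] v=[-2.5449]
Step 15: x=[8.0913] v=[-2.6211]
Step 16: x=[7.9574] v=[-2.6782]
Step 17: x=[7.8216] v=[-2.7157]
Step 18: x=[7.6849] v=[-2.7334]
Step 19: x=[7.5483] v=[-2.7312]
Step 20: x=[7.4128] v=[-2.7091]
Step 21: x=[7.2794] v=[-2.6672]
Step 22: x=[7.1491] v=[-2.6059]
Step 23: x=[7.0228] v=[-2.5256]
Step 24: x=[6.9015] v=[-2.4268]
Step 25: x=[6.7860] v=[-2.3104]
Step 26: x=[6.6771] v=[-2.1771]
Step 27: x=[6.5757] v=[-2.0279]
Step 28: x=[6.4825] v=[-1.8639]
Step 29: x=[6.3982] v=[-1.6864]
Step 30: x=[6.3234] v=[-1.4966]
Step 31: x=[6.2586] v=[-1.2958]
Step 32: x=[6.2043] v=[-1.0856]
Step 33: x=[6.1609] v=[-0.8675]
Step 34: x=[6.1287] v=[-0.6431]
Step 35: x=[6.1080] v=[-0.4140]
Step 36: x=[6.0989] v=[-0.1818]
Step 37: x=[6.1015] v=[0.0517]
First v>=0 after going negative at step 37, time=1.8500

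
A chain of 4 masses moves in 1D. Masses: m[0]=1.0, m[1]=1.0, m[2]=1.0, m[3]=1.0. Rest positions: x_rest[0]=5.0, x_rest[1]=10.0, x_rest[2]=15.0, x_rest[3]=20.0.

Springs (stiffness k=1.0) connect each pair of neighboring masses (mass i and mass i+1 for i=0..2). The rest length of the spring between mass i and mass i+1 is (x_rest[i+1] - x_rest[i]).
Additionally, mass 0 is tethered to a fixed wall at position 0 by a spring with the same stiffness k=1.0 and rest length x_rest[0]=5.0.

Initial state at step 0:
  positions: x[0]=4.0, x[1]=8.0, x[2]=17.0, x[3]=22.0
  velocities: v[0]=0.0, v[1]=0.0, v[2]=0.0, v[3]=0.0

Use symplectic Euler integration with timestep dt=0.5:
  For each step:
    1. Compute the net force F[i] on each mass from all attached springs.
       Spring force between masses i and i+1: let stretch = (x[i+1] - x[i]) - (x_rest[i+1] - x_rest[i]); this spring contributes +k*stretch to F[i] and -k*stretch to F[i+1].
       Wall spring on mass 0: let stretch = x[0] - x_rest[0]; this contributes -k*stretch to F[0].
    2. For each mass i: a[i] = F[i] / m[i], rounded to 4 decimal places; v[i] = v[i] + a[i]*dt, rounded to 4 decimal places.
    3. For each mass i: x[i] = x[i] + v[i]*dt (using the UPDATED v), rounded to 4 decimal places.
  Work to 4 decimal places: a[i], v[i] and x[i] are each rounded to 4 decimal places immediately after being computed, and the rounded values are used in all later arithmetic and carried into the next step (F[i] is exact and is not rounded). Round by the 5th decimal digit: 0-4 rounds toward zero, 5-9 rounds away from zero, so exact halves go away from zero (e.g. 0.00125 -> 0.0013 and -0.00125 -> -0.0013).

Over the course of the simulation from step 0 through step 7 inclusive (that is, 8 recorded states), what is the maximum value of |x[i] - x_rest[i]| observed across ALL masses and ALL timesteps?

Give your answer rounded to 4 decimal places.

Answer: 2.4681

Derivation:
Step 0: x=[4.0000 8.0000 17.0000 22.0000] v=[0.0000 0.0000 0.0000 0.0000]
Step 1: x=[4.0000 9.2500 16.0000 22.0000] v=[0.0000 2.5000 -2.0000 0.0000]
Step 2: x=[4.3125 10.8750 14.8125 21.7500] v=[0.6250 3.2500 -2.3750 -0.5000]
Step 3: x=[5.1875 11.8438 14.3750 21.0156] v=[1.7500 1.9375 -0.8750 -1.4688]
Step 4: x=[6.4297 11.7813 14.9649 19.8711] v=[2.4844 -0.1251 1.1797 -2.2891]
Step 5: x=[7.4024 11.1768 15.9854 18.7500] v=[1.9454 -1.2091 2.0410 -2.2422]
Step 6: x=[7.4681 10.8308 16.4949 18.1878] v=[0.1314 -0.6920 1.0190 -1.1245]
Step 7: x=[6.5075 11.0602 16.0116 18.4524] v=[-1.9213 0.4587 -0.9666 0.5291]
Max displacement = 2.4681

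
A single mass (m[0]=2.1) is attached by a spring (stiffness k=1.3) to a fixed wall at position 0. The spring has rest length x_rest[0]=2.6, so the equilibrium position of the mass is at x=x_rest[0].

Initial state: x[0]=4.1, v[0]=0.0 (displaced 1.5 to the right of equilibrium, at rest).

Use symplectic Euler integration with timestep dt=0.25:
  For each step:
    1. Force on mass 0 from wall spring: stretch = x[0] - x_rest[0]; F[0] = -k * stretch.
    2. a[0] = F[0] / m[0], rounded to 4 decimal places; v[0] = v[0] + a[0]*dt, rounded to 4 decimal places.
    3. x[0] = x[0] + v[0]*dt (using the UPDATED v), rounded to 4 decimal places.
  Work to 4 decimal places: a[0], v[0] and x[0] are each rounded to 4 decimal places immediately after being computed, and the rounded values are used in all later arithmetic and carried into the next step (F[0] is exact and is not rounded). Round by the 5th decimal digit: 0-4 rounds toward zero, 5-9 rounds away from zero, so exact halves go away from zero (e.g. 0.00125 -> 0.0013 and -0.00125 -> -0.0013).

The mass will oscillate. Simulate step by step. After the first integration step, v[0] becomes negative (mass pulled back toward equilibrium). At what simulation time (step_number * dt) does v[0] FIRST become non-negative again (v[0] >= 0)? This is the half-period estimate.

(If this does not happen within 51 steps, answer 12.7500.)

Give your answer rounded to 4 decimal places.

Step 0: x=[4.1000] v=[0.0000]
Step 1: x=[4.0420] v=[-0.2322]
Step 2: x=[3.9282] v=[-0.4554]
Step 3: x=[3.7630] v=[-0.6610]
Step 4: x=[3.5528] v=[-0.8410]
Step 5: x=[3.3057] v=[-0.9885]
Step 6: x=[3.0313] v=[-1.0977]
Step 7: x=[2.7402] v=[-1.1645]
Step 8: x=[2.4437] v=[-1.1862]
Step 9: x=[2.1532] v=[-1.1620]
Step 10: x=[1.8800] v=[-1.0929]
Step 11: x=[1.6346] v=[-0.9815]
Step 12: x=[1.4266] v=[-0.8321]
Step 13: x=[1.2640] v=[-0.6505]
Step 14: x=[1.1531] v=[-0.4438]
Step 15: x=[1.0981] v=[-0.2199]
Step 16: x=[1.1012] v=[0.0125]
First v>=0 after going negative at step 16, time=4.0000

Answer: 4.0000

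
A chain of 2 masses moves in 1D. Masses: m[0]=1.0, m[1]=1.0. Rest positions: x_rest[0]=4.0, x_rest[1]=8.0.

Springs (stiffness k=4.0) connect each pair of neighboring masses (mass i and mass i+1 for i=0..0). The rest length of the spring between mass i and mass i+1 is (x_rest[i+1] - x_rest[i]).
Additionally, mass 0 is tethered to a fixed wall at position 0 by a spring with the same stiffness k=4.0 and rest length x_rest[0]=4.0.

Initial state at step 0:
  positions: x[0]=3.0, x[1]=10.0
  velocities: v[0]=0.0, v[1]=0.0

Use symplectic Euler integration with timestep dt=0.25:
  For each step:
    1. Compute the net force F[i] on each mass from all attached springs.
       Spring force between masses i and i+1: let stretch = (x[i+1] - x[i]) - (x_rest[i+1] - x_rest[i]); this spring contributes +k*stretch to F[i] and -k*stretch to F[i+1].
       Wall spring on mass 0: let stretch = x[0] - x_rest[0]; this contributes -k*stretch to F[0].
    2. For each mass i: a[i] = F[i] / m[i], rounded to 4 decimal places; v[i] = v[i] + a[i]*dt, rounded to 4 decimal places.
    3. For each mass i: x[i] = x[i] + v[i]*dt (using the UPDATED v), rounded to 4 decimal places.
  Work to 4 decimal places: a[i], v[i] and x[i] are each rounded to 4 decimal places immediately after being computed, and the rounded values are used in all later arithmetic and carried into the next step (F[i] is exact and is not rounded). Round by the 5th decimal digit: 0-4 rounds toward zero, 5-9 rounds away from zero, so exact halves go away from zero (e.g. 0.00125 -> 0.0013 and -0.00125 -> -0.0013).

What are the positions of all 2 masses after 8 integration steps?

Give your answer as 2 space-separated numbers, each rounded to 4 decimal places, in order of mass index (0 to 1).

Step 0: x=[3.0000 10.0000] v=[0.0000 0.0000]
Step 1: x=[4.0000 9.2500] v=[4.0000 -3.0000]
Step 2: x=[5.3125 8.1875] v=[5.2500 -4.2500]
Step 3: x=[6.0156 7.4063] v=[2.8125 -3.1250]
Step 4: x=[5.5625 7.2774] v=[-1.8124 -0.5157]
Step 5: x=[4.1475 7.7198] v=[-5.6600 1.7694]
Step 6: x=[2.5887 8.2691] v=[-6.2352 2.1971]
Step 7: x=[1.8028 8.3983] v=[-3.1435 0.5167]
Step 8: x=[2.2151 7.8786] v=[1.6492 -2.0788]

Answer: 2.2151 7.8786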